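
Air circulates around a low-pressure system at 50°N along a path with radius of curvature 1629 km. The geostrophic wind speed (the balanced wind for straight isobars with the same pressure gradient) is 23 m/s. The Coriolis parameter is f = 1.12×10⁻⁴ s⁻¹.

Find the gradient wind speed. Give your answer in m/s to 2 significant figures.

Around a low, centrifugal force acts outward with Coriolis, so pressure-gradient force balances both:
(1/ρ)|∂P/∂n| = fV + V²/R  →  V² + fR·V − fR·V_g = 0
With fR = 1.12×10⁻⁴ × 1629×10³ m = 182 m/s:
V = [−fR + √((fR)² + 4 fR V_g)]/2 = [−182 + √(182² + 4×182×23)]/2 = 20.7 m/s
Subgeostrophic (V < V_g = 23 m/s), as expected around a low.

21 m/s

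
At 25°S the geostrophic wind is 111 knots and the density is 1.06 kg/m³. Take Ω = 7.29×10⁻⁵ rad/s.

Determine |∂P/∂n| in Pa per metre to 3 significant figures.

Coriolis parameter at 25°S:
f = 2Ω sin φ = 2 × 7.29×10⁻⁵ × sin 25° = 6.16×10⁻⁵ s⁻¹
Wind speed in SI: 111 knots = 57.1 m/s
Geostrophic balance rearranged: |∂P/∂n| = f ρ V_g
|∂P/∂n| = 6.16×10⁻⁵ × 1.06 × 57.1 = 3.73×10⁻³ Pa/m

3.73×10⁻³ Pa/m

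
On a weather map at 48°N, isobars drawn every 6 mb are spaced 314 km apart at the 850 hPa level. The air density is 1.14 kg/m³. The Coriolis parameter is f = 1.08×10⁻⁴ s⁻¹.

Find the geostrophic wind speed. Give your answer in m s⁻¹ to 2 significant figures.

16 m s⁻¹

Pressure gradient: |∂P/∂n| = 600 Pa / 314000 m = 1.91×10⁻³ Pa/m
Geostrophic balance (pressure-gradient force = Coriolis force):
V_g = (1/(fρ)) |∂P/∂n| = 1.91×10⁻³ / (1.08×10⁻⁴ × 1.14) = 15.5 m/s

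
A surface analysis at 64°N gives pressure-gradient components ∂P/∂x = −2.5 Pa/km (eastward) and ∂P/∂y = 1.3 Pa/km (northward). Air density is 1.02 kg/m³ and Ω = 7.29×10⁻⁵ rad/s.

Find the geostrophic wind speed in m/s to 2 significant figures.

21 m/s

Coriolis parameter at 64°N:
f = 2Ω sin φ = 2 × 7.29×10⁻⁵ × sin 64° = 1.31×10⁻⁴ s⁻¹
Component geostrophic relations (x east, y north):
u_g = −(1/(fρ)) ∂P/∂y,  v_g = (1/(fρ)) ∂P/∂x
u_g = −(1.3×10⁻³)/(1.31×10⁻⁴ × 1.02) = −9.73 m/s;  v_g = (−2.5×10⁻³)/(1.31×10⁻⁴ × 1.02) = −18.7 m/s
|V_g| = √(u_g² + v_g²) = 21.1 m/s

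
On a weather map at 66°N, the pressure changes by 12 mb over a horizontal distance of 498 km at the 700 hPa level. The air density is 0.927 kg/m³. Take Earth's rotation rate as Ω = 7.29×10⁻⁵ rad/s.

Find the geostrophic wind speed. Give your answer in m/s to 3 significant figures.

Coriolis parameter at 66°N:
f = 2Ω sin φ = 2 × 7.29×10⁻⁵ × sin 66° = 1.33×10⁻⁴ s⁻¹
Pressure gradient: |∂P/∂n| = 1200 Pa / 498000 m = 2.41×10⁻³ Pa/m
Geostrophic balance (pressure-gradient force = Coriolis force):
V_g = (1/(fρ)) |∂P/∂n| = 2.41×10⁻³ / (1.33×10⁻⁴ × 0.927) = 19.5 m/s

19.5 m/s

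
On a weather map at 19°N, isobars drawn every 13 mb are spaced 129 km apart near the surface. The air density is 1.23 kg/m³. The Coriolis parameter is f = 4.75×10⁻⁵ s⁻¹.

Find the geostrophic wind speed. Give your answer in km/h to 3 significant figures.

Pressure gradient: |∂P/∂n| = 1300 Pa / 129000 m = 1.01×10⁻² Pa/m
Geostrophic balance (pressure-gradient force = Coriolis force):
V_g = (1/(fρ)) |∂P/∂n| = 1.01×10⁻² / (4.75×10⁻⁵ × 1.23) = 172 m/s
Converting: 172 m/s × 3.6 = 621 km/h

621 km/h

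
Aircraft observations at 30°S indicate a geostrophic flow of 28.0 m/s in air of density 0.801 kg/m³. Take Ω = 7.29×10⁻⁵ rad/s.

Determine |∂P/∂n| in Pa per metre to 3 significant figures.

1.64×10⁻³ Pa/m

Coriolis parameter at 30°S:
f = 2Ω sin φ = 2 × 7.29×10⁻⁵ × sin 30° = 7.29×10⁻⁵ s⁻¹
Geostrophic balance rearranged: |∂P/∂n| = f ρ V_g
|∂P/∂n| = 7.29×10⁻⁵ × 0.801 × 28.0 = 1.64×10⁻³ Pa/m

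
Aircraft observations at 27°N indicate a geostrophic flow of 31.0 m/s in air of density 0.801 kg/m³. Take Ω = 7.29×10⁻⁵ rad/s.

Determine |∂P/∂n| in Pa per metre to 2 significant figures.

1.6×10⁻³ Pa/m

Coriolis parameter at 27°N:
f = 2Ω sin φ = 2 × 7.29×10⁻⁵ × sin 27° = 6.62×10⁻⁵ s⁻¹
Geostrophic balance rearranged: |∂P/∂n| = f ρ V_g
|∂P/∂n| = 6.62×10⁻⁵ × 0.801 × 31.0 = 1.64×10⁻³ Pa/m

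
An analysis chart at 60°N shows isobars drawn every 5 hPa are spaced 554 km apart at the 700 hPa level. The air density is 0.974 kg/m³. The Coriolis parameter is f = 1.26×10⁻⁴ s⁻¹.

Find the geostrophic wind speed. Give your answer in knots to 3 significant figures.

14.3 knots

Pressure gradient: |∂P/∂n| = 500 Pa / 554000 m = 9.03×10⁻⁴ Pa/m
Geostrophic balance (pressure-gradient force = Coriolis force):
V_g = (1/(fρ)) |∂P/∂n| = 9.03×10⁻⁴ / (1.26×10⁻⁴ × 0.974) = 7.35 m/s
Converting: 7.35 m/s × 1.944 = 14.3 knots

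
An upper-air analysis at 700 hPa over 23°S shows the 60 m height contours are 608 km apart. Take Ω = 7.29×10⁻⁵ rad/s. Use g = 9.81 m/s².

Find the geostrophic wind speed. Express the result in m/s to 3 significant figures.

17.0 m/s

Coriolis parameter at 23°S:
f = 2Ω sin φ = 2 × 7.29×10⁻⁵ × sin 23° = 5.70×10⁻⁵ s⁻¹
Height gradient: |∂Z/∂n| = 60 m / 608000 m = 9.87×10⁻⁵
On a pressure surface, geostrophic balance gives V_g = (g/f)|∂Z/∂n|:
V_g = 9.81 × 9.87×10⁻⁵ / 5.70×10⁻⁵ = 17.0 m/s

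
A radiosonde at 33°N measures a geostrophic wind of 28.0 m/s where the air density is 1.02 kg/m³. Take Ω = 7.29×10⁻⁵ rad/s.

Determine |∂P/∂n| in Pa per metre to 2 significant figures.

Coriolis parameter at 33°N:
f = 2Ω sin φ = 2 × 7.29×10⁻⁵ × sin 33° = 7.94×10⁻⁵ s⁻¹
Geostrophic balance rearranged: |∂P/∂n| = f ρ V_g
|∂P/∂n| = 7.94×10⁻⁵ × 1.02 × 28.0 = 2.27×10⁻³ Pa/m

2.3×10⁻³ Pa/m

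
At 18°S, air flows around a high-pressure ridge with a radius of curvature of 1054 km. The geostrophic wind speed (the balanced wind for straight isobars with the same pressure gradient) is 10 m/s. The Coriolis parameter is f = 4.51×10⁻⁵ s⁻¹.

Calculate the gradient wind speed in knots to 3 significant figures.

27.8 knots

Around a high, pressure-gradient force acts outward with centrifugal, so Coriolis balances both:
fV = (1/ρ)|∂P/∂n| + V²/R  →  V² − fR·V + fR·V_g = 0
With fR = 4.51×10⁻⁵ × 1054×10³ m = 47.5 m/s:
V = [fR − √((fR)² − 4 fR V_g)]/2 = [47.5 − √(47.5² − 4×47.5×10)]/2 = 14.3 m/s
Supergeostrophic (V > V_g = 10 m/s), as expected around a high.
Converting: 14.3 m/s × 1.944 = 27.8 knots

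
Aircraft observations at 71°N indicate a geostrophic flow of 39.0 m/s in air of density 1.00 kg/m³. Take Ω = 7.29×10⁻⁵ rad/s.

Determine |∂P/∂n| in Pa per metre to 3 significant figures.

5.38×10⁻³ Pa/m

Coriolis parameter at 71°N:
f = 2Ω sin φ = 2 × 7.29×10⁻⁵ × sin 71° = 1.38×10⁻⁴ s⁻¹
Geostrophic balance rearranged: |∂P/∂n| = f ρ V_g
|∂P/∂n| = 1.38×10⁻⁴ × 1.00 × 39.0 = 5.38×10⁻³ Pa/m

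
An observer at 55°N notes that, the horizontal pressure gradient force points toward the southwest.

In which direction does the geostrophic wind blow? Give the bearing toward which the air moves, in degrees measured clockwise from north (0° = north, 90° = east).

The pressure-gradient force points toward the southwest (bearing 225°).
Geostrophic balance: in the Northern Hemisphere the Coriolis force deflects motion to the right, so the geostrophic wind blows 90° to the right of the pressure-gradient force (low pressure on the left).
Rotating 225° by 90° clockwise gives 315° — the wind blows toward the northwest.

315°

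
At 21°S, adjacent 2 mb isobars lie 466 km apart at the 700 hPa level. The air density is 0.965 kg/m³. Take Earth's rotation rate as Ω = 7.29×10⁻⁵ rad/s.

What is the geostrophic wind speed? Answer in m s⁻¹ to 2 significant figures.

Coriolis parameter at 21°S:
f = 2Ω sin φ = 2 × 7.29×10⁻⁵ × sin 21° = 5.23×10⁻⁵ s⁻¹
Pressure gradient: |∂P/∂n| = 200 Pa / 466000 m = 4.29×10⁻⁴ Pa/m
Geostrophic balance (pressure-gradient force = Coriolis force):
V_g = (1/(fρ)) |∂P/∂n| = 4.29×10⁻⁴ / (5.23×10⁻⁵ × 0.965) = 8.51 m/s

8.5 m s⁻¹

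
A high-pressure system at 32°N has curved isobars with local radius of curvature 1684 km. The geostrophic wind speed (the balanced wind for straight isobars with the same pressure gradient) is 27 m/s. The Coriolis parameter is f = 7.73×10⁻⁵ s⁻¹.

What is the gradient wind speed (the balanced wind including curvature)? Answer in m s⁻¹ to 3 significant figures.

38.2 m s⁻¹

Around a high, pressure-gradient force acts outward with centrifugal, so Coriolis balances both:
fV = (1/ρ)|∂P/∂n| + V²/R  →  V² − fR·V + fR·V_g = 0
With fR = 7.73×10⁻⁵ × 1684×10³ m = 130 m/s:
V = [fR − √((fR)² − 4 fR V_g)]/2 = [130 − √(130² − 4×130×27)]/2 = 38.2 m/s
Supergeostrophic (V > V_g = 27 m/s), as expected around a high.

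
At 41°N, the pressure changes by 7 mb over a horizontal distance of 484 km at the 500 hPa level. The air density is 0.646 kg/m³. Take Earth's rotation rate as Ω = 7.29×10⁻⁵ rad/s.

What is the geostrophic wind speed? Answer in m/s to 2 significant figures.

Coriolis parameter at 41°N:
f = 2Ω sin φ = 2 × 7.29×10⁻⁵ × sin 41° = 9.57×10⁻⁵ s⁻¹
Pressure gradient: |∂P/∂n| = 700 Pa / 484000 m = 1.45×10⁻³ Pa/m
Geostrophic balance (pressure-gradient force = Coriolis force):
V_g = (1/(fρ)) |∂P/∂n| = 1.45×10⁻³ / (9.57×10⁻⁵ × 0.646) = 23.4 m/s

23 m/s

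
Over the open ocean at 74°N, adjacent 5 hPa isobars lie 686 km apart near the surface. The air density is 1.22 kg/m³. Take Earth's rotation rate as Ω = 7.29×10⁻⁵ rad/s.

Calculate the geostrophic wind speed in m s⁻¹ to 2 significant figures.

Coriolis parameter at 74°N:
f = 2Ω sin φ = 2 × 7.29×10⁻⁵ × sin 74° = 1.40×10⁻⁴ s⁻¹
Pressure gradient: |∂P/∂n| = 500 Pa / 686000 m = 7.29×10⁻⁴ Pa/m
Geostrophic balance (pressure-gradient force = Coriolis force):
V_g = (1/(fρ)) |∂P/∂n| = 7.29×10⁻⁴ / (1.40×10⁻⁴ × 1.22) = 4.26 m/s

4.3 m s⁻¹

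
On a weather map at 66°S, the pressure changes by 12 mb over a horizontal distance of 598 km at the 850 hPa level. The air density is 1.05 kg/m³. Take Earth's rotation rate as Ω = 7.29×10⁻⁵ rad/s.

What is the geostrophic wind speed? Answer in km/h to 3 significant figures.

51.7 km/h

Coriolis parameter at 66°S:
f = 2Ω sin φ = 2 × 7.29×10⁻⁵ × sin 66° = 1.33×10⁻⁴ s⁻¹
Pressure gradient: |∂P/∂n| = 1200 Pa / 598000 m = 2.01×10⁻³ Pa/m
Geostrophic balance (pressure-gradient force = Coriolis force):
V_g = (1/(fρ)) |∂P/∂n| = 2.01×10⁻³ / (1.33×10⁻⁴ × 1.05) = 14.3 m/s
Converting: 14.3 m/s × 3.6 = 51.7 km/h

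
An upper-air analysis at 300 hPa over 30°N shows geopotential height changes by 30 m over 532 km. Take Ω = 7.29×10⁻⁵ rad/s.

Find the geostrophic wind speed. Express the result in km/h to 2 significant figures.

Coriolis parameter at 30°N:
f = 2Ω sin φ = 2 × 7.29×10⁻⁵ × sin 30° = 7.29×10⁻⁵ s⁻¹
Height gradient: |∂Z/∂n| = 30 m / 532000 m = 5.64×10⁻⁵
On a pressure surface, geostrophic balance gives V_g = (g/f)|∂Z/∂n|:
V_g = 9.81 × 5.64×10⁻⁵ / 7.29×10⁻⁵ = 7.59 m/s
Converting: 7.59 m/s × 3.6 = 27 km/h

27 km/h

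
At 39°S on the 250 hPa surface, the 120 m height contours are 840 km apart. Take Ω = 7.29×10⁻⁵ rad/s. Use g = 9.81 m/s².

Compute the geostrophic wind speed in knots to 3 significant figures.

Coriolis parameter at 39°S:
f = 2Ω sin φ = 2 × 7.29×10⁻⁵ × sin 39° = 9.18×10⁻⁵ s⁻¹
Height gradient: |∂Z/∂n| = 120 m / 840000 m = 1.43×10⁻⁴
On a pressure surface, geostrophic balance gives V_g = (g/f)|∂Z/∂n|:
V_g = 9.81 × 1.43×10⁻⁴ / 9.18×10⁻⁵ = 15.3 m/s
Converting: 15.3 m/s × 1.944 = 29.7 knots

29.7 knots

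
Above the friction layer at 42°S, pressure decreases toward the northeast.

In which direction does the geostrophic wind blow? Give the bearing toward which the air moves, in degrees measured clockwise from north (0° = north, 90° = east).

315°

The pressure-gradient force points toward the northeast (bearing 045°).
Geostrophic balance: in the Southern Hemisphere the Coriolis force deflects motion to the left, so the geostrophic wind blows 90° to the left of the pressure-gradient force (low pressure on the right).
Rotating 045° by 90° counterclockwise gives 315° — the wind blows toward the northwest.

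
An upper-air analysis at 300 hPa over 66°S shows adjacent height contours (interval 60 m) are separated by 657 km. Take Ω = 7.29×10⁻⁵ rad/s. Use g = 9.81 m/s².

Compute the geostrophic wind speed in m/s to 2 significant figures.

Coriolis parameter at 66°S:
f = 2Ω sin φ = 2 × 7.29×10⁻⁵ × sin 66° = 1.33×10⁻⁴ s⁻¹
Height gradient: |∂Z/∂n| = 60 m / 657000 m = 9.13×10⁻⁵
On a pressure surface, geostrophic balance gives V_g = (g/f)|∂Z/∂n|:
V_g = 9.81 × 9.13×10⁻⁵ / 1.33×10⁻⁴ = 6.73 m/s

6.7 m/s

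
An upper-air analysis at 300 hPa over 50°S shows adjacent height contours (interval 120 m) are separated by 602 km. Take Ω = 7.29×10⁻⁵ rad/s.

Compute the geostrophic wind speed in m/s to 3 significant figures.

Coriolis parameter at 50°S:
f = 2Ω sin φ = 2 × 7.29×10⁻⁵ × sin 50° = 1.12×10⁻⁴ s⁻¹
Height gradient: |∂Z/∂n| = 120 m / 602000 m = 1.99×10⁻⁴
On a pressure surface, geostrophic balance gives V_g = (g/f)|∂Z/∂n|:
V_g = 9.81 × 1.99×10⁻⁴ / 1.12×10⁻⁴ = 17.5 m/s

17.5 m/s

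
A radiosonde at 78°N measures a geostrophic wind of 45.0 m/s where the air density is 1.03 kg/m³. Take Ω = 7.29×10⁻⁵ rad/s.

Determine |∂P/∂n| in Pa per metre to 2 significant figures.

Coriolis parameter at 78°N:
f = 2Ω sin φ = 2 × 7.29×10⁻⁵ × sin 78° = 1.43×10⁻⁴ s⁻¹
Geostrophic balance rearranged: |∂P/∂n| = f ρ V_g
|∂P/∂n| = 1.43×10⁻⁴ × 1.03 × 45.0 = 6.61×10⁻³ Pa/m

6.6×10⁻³ Pa/m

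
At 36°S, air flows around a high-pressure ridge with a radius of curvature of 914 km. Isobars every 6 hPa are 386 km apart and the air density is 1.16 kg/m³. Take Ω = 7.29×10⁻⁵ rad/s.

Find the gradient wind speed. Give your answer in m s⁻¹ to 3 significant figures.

Coriolis parameter at 36°S:
f = 2Ω sin φ = 2 × 7.29×10⁻⁵ × sin 36° = 8.57×10⁻⁵ s⁻¹
Pressure gradient: |∂P/∂n| = 600 Pa / 386000 m = 1.55×10⁻³ Pa/m
Geostrophic speed: V_g = |∂P/∂n|/(fρ) = 1.55×10⁻³/(8.57×10⁻⁵ × 1.16) = 15.6 m/s
Around a high, pressure-gradient force acts outward with centrifugal, so Coriolis balances both:
fV = (1/ρ)|∂P/∂n| + V²/R  →  V² − fR·V + fR·V_g = 0
With fR = 8.57×10⁻⁵ × 914×10³ m = 78.3 m/s:
V = [fR − √((fR)² − 4 fR V_g)]/2 = [78.3 − √(78.3² − 4×78.3×15.6)]/2 = 21.6 m/s
Supergeostrophic (V > V_g = 15.6 m/s), as expected around a high.

21.6 m s⁻¹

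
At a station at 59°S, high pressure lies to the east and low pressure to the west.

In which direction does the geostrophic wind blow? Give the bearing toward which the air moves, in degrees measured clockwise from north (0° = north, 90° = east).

180°

The pressure-gradient force points toward the west (bearing 270°).
Geostrophic balance: in the Southern Hemisphere the Coriolis force deflects motion to the left, so the geostrophic wind blows 90° to the left of the pressure-gradient force (low pressure on the right).
Rotating 270° by 90° counterclockwise gives 180° — the wind blows toward the south.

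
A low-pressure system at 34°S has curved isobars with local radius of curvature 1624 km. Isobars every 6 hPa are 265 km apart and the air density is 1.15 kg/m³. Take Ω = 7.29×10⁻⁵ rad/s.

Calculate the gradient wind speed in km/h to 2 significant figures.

Coriolis parameter at 34°S:
f = 2Ω sin φ = 2 × 7.29×10⁻⁵ × sin 34° = 8.15×10⁻⁵ s⁻¹
Pressure gradient: |∂P/∂n| = 600 Pa / 265000 m = 2.26×10⁻³ Pa/m
Geostrophic speed: V_g = |∂P/∂n|/(fρ) = 2.26×10⁻³/(8.15×10⁻⁵ × 1.15) = 24.1 m/s
Around a low, centrifugal force acts outward with Coriolis, so pressure-gradient force balances both:
(1/ρ)|∂P/∂n| = fV + V²/R  →  V² + fR·V − fR·V_g = 0
With fR = 8.15×10⁻⁵ × 1624×10³ m = 132 m/s:
V = [−fR + √((fR)² + 4 fR V_g)]/2 = [−132 + √(132² + 4×132×24.1)]/2 = 20.9 m/s
Subgeostrophic (V < V_g = 24.1 m/s), as expected around a low.
Converting: 20.9 m/s × 3.6 = 75 km/h

75 km/h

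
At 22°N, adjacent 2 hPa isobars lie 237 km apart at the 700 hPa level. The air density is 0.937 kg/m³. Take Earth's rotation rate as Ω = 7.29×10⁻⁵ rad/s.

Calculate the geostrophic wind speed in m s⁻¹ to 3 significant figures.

Coriolis parameter at 22°N:
f = 2Ω sin φ = 2 × 7.29×10⁻⁵ × sin 22° = 5.46×10⁻⁵ s⁻¹
Pressure gradient: |∂P/∂n| = 200 Pa / 237000 m = 8.44×10⁻⁴ Pa/m
Geostrophic balance (pressure-gradient force = Coriolis force):
V_g = (1/(fρ)) |∂P/∂n| = 8.44×10⁻⁴ / (5.46×10⁻⁵ × 0.937) = 16.5 m/s

16.5 m s⁻¹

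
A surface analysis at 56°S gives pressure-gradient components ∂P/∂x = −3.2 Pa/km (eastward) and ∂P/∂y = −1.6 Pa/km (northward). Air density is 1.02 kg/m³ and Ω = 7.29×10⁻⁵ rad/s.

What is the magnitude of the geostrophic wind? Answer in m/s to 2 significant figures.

29 m/s

Coriolis parameter at 56°S:
f = 2Ω sin φ = 2 × 7.29×10⁻⁵ × sin 56° = 1.21×10⁻⁴ s⁻¹
In the Southern Hemisphere f is negative: f = −1.21×10⁻⁴ s⁻¹.
Component geostrophic relations (x east, y north):
u_g = −(1/(fρ)) ∂P/∂y,  v_g = (1/(fρ)) ∂P/∂x
u_g = −(−1.6×10⁻³)/(−1.21×10⁻⁴ × 1.02) = −13.0 m/s;  v_g = (−3.2×10⁻³)/(−1.21×10⁻⁴ × 1.02) = 26.0 m/s
|V_g| = √(u_g² + v_g²) = 29.0 m/s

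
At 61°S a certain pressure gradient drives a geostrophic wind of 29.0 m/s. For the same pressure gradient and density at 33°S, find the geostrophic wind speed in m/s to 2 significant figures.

With the same pressure gradient and density, V_g ∝ 1/f ∝ 1/sin φ.
V₂ = V₁ · sin φ₁ / sin φ₂ = 29.0 × sin 61° / sin 33°
V₂ = 29.0 × 0.8746/0.5446 = 47 m/s

47 m/s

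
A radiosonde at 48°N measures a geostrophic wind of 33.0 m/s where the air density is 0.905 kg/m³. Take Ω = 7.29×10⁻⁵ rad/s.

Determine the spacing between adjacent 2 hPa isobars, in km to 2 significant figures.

62 km

Coriolis parameter at 48°N:
f = 2Ω sin φ = 2 × 7.29×10⁻⁵ × sin 48° = 1.08×10⁻⁴ s⁻¹
Geostrophic balance rearranged: |∂P/∂n| = f ρ V_g
|∂P/∂n| = 1.08×10⁻⁴ × 0.905 × 33.0 = 3.24×10⁻³ Pa/m
Isobar spacing: Δn = ΔP/|∂P/∂n| = 200 Pa / 3.24×10⁻³ Pa/m = 61807 m ≈ 62 km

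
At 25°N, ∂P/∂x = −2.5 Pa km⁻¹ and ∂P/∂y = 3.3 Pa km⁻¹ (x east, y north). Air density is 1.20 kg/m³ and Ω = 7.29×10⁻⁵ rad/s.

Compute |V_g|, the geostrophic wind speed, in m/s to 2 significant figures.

Coriolis parameter at 25°N:
f = 2Ω sin φ = 2 × 7.29×10⁻⁵ × sin 25° = 6.16×10⁻⁵ s⁻¹
Component geostrophic relations (x east, y north):
u_g = −(1/(fρ)) ∂P/∂y,  v_g = (1/(fρ)) ∂P/∂x
u_g = −(3.3×10⁻³)/(6.16×10⁻⁵ × 1.20) = −44.6 m/s;  v_g = (−2.5×10⁻³)/(6.16×10⁻⁵ × 1.20) = −33.8 m/s
|V_g| = √(u_g² + v_g²) = 56.0 m/s

56 m/s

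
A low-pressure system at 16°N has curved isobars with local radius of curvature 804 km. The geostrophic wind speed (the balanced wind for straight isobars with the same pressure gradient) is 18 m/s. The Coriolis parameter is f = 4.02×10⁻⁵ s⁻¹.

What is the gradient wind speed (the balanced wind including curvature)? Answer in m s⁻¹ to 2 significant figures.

Around a low, centrifugal force acts outward with Coriolis, so pressure-gradient force balances both:
(1/ρ)|∂P/∂n| = fV + V²/R  →  V² + fR·V − fR·V_g = 0
With fR = 4.02×10⁻⁵ × 804×10³ m = 32.3 m/s:
V = [−fR + √((fR)² + 4 fR V_g)]/2 = [−32.3 + √(32.3² + 4×32.3×18)]/2 = 12.9 m/s
Subgeostrophic (V < V_g = 18 m/s), as expected around a low.

13 m s⁻¹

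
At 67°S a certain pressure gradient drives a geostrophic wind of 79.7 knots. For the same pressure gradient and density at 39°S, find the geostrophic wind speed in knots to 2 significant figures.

120 knots

With the same pressure gradient and density, V_g ∝ 1/f ∝ 1/sin φ.
V₂ = V₁ · sin φ₁ / sin φ₂ = 79.7 × sin 67° / sin 39°
V₂ = 79.7 × 0.9205/0.6293 = 120 knots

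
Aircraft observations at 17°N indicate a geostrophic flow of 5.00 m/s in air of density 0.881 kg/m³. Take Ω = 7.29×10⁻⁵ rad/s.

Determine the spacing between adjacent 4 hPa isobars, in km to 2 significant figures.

2100 km

Coriolis parameter at 17°N:
f = 2Ω sin φ = 2 × 7.29×10⁻⁵ × sin 17° = 4.26×10⁻⁵ s⁻¹
Geostrophic balance rearranged: |∂P/∂n| = f ρ V_g
|∂P/∂n| = 4.26×10⁻⁵ × 0.881 × 5.00 = 1.88×10⁻⁴ Pa/m
Isobar spacing: Δn = ΔP/|∂P/∂n| = 400 Pa / 1.88×10⁻⁴ Pa/m = 2130204 m ≈ 2100 km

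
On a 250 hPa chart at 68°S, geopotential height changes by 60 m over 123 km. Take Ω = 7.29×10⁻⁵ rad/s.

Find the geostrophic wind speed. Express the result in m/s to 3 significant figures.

Coriolis parameter at 68°S:
f = 2Ω sin φ = 2 × 7.29×10⁻⁵ × sin 68° = 1.35×10⁻⁴ s⁻¹
Height gradient: |∂Z/∂n| = 60 m / 123000 m = 4.88×10⁻⁴
On a pressure surface, geostrophic balance gives V_g = (g/f)|∂Z/∂n|:
V_g = 9.81 × 4.88×10⁻⁴ / 1.35×10⁻⁴ = 35.4 m/s

35.4 m/s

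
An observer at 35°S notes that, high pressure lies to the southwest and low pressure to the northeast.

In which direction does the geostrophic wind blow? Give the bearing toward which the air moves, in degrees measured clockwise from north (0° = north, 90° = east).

315°

The pressure-gradient force points toward the northeast (bearing 045°).
Geostrophic balance: in the Southern Hemisphere the Coriolis force deflects motion to the left, so the geostrophic wind blows 90° to the left of the pressure-gradient force (low pressure on the right).
Rotating 045° by 90° counterclockwise gives 315° — the wind blows toward the northwest.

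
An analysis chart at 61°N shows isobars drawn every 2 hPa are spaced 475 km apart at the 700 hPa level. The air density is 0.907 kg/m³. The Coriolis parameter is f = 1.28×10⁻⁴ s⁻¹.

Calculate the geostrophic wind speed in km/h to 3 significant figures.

13.1 km/h

Pressure gradient: |∂P/∂n| = 200 Pa / 475000 m = 4.21×10⁻⁴ Pa/m
Geostrophic balance (pressure-gradient force = Coriolis force):
V_g = (1/(fρ)) |∂P/∂n| = 4.21×10⁻⁴ / (1.28×10⁻⁴ × 0.907) = 3.63 m/s
Converting: 3.63 m/s × 3.6 = 13.1 km/h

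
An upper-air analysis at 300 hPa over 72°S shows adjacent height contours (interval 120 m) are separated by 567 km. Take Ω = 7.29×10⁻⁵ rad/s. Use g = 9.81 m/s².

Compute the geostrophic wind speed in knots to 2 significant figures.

29 knots

Coriolis parameter at 72°S:
f = 2Ω sin φ = 2 × 7.29×10⁻⁵ × sin 72° = 1.39×10⁻⁴ s⁻¹
Height gradient: |∂Z/∂n| = 120 m / 567000 m = 2.12×10⁻⁴
On a pressure surface, geostrophic balance gives V_g = (g/f)|∂Z/∂n|:
V_g = 9.81 × 2.12×10⁻⁴ / 1.39×10⁻⁴ = 15.0 m/s
Converting: 15.0 m/s × 1.944 = 29 knots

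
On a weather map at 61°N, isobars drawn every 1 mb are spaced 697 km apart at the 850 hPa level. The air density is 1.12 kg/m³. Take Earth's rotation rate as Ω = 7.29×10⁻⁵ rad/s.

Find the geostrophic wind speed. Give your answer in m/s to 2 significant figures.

Coriolis parameter at 61°N:
f = 2Ω sin φ = 2 × 7.29×10⁻⁵ × sin 61° = 1.28×10⁻⁴ s⁻¹
Pressure gradient: |∂P/∂n| = 100 Pa / 697000 m = 1.43×10⁻⁴ Pa/m
Geostrophic balance (pressure-gradient force = Coriolis force):
V_g = (1/(fρ)) |∂P/∂n| = 1.43×10⁻⁴ / (1.28×10⁻⁴ × 1.12) = 1.00 m/s

1.0 m/s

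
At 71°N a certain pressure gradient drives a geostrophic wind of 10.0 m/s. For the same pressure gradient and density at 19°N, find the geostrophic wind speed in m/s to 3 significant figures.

29.0 m/s

With the same pressure gradient and density, V_g ∝ 1/f ∝ 1/sin φ.
V₂ = V₁ · sin φ₁ / sin φ₂ = 10.0 × sin 71° / sin 19°
V₂ = 10.0 × 0.9455/0.3256 = 29.0 m/s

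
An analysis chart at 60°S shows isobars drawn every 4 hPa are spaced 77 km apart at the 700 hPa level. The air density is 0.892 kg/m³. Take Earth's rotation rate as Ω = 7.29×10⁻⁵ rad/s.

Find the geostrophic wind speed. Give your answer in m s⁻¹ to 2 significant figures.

46 m s⁻¹

Coriolis parameter at 60°S:
f = 2Ω sin φ = 2 × 7.29×10⁻⁵ × sin 60° = 1.26×10⁻⁴ s⁻¹
Pressure gradient: |∂P/∂n| = 400 Pa / 77000 m = 5.19×10⁻³ Pa/m
Geostrophic balance (pressure-gradient force = Coriolis force):
V_g = (1/(fρ)) |∂P/∂n| = 5.19×10⁻³ / (1.26×10⁻⁴ × 0.892) = 46.1 m/s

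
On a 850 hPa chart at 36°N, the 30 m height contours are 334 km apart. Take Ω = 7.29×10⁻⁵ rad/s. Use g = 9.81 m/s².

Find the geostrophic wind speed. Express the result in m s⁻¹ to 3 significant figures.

Coriolis parameter at 36°N:
f = 2Ω sin φ = 2 × 7.29×10⁻⁵ × sin 36° = 8.57×10⁻⁵ s⁻¹
Height gradient: |∂Z/∂n| = 30 m / 334000 m = 8.98×10⁻⁵
On a pressure surface, geostrophic balance gives V_g = (g/f)|∂Z/∂n|:
V_g = 9.81 × 8.98×10⁻⁵ / 8.57×10⁻⁵ = 10.3 m/s

10.3 m s⁻¹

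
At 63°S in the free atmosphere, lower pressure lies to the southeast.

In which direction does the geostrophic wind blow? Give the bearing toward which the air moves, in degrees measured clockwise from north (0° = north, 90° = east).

045°

The pressure-gradient force points toward the southeast (bearing 135°).
Geostrophic balance: in the Southern Hemisphere the Coriolis force deflects motion to the left, so the geostrophic wind blows 90° to the left of the pressure-gradient force (low pressure on the right).
Rotating 135° by 90° counterclockwise gives 045° — the wind blows toward the northeast.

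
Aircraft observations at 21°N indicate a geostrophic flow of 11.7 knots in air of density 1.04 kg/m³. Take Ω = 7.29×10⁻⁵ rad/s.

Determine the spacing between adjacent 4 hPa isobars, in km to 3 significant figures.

Coriolis parameter at 21°N:
f = 2Ω sin φ = 2 × 7.29×10⁻⁵ × sin 21° = 5.23×10⁻⁵ s⁻¹
Wind speed in SI: 11.7 knots = 6.02 m/s
Geostrophic balance rearranged: |∂P/∂n| = f ρ V_g
|∂P/∂n| = 5.23×10⁻⁵ × 1.04 × 6.02 = 3.27×10⁻⁴ Pa/m
Isobar spacing: Δn = ΔP/|∂P/∂n| = 400 Pa / 3.27×10⁻⁴ Pa/m = 1222971 m ≈ 1220 km

1220 km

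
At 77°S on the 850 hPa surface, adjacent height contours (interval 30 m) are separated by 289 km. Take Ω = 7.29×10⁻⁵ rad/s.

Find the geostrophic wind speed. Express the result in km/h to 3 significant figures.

25.8 km/h

Coriolis parameter at 77°S:
f = 2Ω sin φ = 2 × 7.29×10⁻⁵ × sin 77° = 1.42×10⁻⁴ s⁻¹
Height gradient: |∂Z/∂n| = 30 m / 289000 m = 1.04×10⁻⁴
On a pressure surface, geostrophic balance gives V_g = (g/f)|∂Z/∂n|:
V_g = 9.81 × 1.04×10⁻⁴ / 1.42×10⁻⁴ = 7.17 m/s
Converting: 7.17 m/s × 3.6 = 25.8 km/h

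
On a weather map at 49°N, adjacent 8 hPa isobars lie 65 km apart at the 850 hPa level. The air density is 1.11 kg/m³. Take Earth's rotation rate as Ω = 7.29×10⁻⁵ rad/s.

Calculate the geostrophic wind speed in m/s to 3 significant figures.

101 m/s

Coriolis parameter at 49°N:
f = 2Ω sin φ = 2 × 7.29×10⁻⁵ × sin 49° = 1.10×10⁻⁴ s⁻¹
Pressure gradient: |∂P/∂n| = 800 Pa / 65000 m = 1.23×10⁻² Pa/m
Geostrophic balance (pressure-gradient force = Coriolis force):
V_g = (1/(fρ)) |∂P/∂n| = 1.23×10⁻² / (1.10×10⁻⁴ × 1.11) = 101 m/s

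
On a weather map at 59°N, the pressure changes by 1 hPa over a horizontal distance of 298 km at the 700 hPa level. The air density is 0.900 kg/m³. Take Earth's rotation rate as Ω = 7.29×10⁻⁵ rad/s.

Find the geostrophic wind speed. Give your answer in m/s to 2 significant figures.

Coriolis parameter at 59°N:
f = 2Ω sin φ = 2 × 7.29×10⁻⁵ × sin 59° = 1.25×10⁻⁴ s⁻¹
Pressure gradient: |∂P/∂n| = 100 Pa / 298000 m = 3.36×10⁻⁴ Pa/m
Geostrophic balance (pressure-gradient force = Coriolis force):
V_g = (1/(fρ)) |∂P/∂n| = 3.36×10⁻⁴ / (1.25×10⁻⁴ × 0.900) = 2.98 m/s

3.0 m/s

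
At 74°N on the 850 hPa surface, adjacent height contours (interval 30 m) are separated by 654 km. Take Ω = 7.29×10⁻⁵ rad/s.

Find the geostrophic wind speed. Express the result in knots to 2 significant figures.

Coriolis parameter at 74°N:
f = 2Ω sin φ = 2 × 7.29×10⁻⁵ × sin 74° = 1.40×10⁻⁴ s⁻¹
Height gradient: |∂Z/∂n| = 30 m / 654000 m = 4.59×10⁻⁵
On a pressure surface, geostrophic balance gives V_g = (g/f)|∂Z/∂n|:
V_g = 9.81 × 4.59×10⁻⁵ / 1.40×10⁻⁴ = 3.21 m/s
Converting: 3.21 m/s × 1.944 = 6.2 knots

6.2 knots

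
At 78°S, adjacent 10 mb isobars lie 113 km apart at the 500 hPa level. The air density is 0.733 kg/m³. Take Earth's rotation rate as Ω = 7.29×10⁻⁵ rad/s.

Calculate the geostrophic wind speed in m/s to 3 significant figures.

84.7 m/s

Coriolis parameter at 78°S:
f = 2Ω sin φ = 2 × 7.29×10⁻⁵ × sin 78° = 1.43×10⁻⁴ s⁻¹
Pressure gradient: |∂P/∂n| = 1000 Pa / 113000 m = 8.85×10⁻³ Pa/m
Geostrophic balance (pressure-gradient force = Coriolis force):
V_g = (1/(fρ)) |∂P/∂n| = 8.85×10⁻³ / (1.43×10⁻⁴ × 0.733) = 84.7 m/s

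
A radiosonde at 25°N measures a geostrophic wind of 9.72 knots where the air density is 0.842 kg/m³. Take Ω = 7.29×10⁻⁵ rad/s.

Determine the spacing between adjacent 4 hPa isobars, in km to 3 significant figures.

1540 km

Coriolis parameter at 25°N:
f = 2Ω sin φ = 2 × 7.29×10⁻⁵ × sin 25° = 6.16×10⁻⁵ s⁻¹
Wind speed in SI: 9.72 knots = 5.00 m/s
Geostrophic balance rearranged: |∂P/∂n| = f ρ V_g
|∂P/∂n| = 6.16×10⁻⁵ × 0.842 × 5.00 = 2.59×10⁻⁴ Pa/m
Isobar spacing: Δn = ΔP/|∂P/∂n| = 400 Pa / 2.59×10⁻⁴ Pa/m = 1541834 m ≈ 1540 km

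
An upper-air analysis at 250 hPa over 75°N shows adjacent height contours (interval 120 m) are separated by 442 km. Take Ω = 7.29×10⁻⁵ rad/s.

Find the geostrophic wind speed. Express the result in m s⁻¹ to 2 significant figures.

19 m s⁻¹

Coriolis parameter at 75°N:
f = 2Ω sin φ = 2 × 7.29×10⁻⁵ × sin 75° = 1.41×10⁻⁴ s⁻¹
Height gradient: |∂Z/∂n| = 120 m / 442000 m = 2.71×10⁻⁴
On a pressure surface, geostrophic balance gives V_g = (g/f)|∂Z/∂n|:
V_g = 9.81 × 2.71×10⁻⁴ / 1.41×10⁻⁴ = 18.9 m/s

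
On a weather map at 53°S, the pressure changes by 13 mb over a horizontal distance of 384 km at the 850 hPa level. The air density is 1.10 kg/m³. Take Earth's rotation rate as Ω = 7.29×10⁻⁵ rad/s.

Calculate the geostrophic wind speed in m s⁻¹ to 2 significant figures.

26 m s⁻¹

Coriolis parameter at 53°S:
f = 2Ω sin φ = 2 × 7.29×10⁻⁵ × sin 53° = 1.16×10⁻⁴ s⁻¹
Pressure gradient: |∂P/∂n| = 1300 Pa / 384000 m = 3.39×10⁻³ Pa/m
Geostrophic balance (pressure-gradient force = Coriolis force):
V_g = (1/(fρ)) |∂P/∂n| = 3.39×10⁻³ / (1.16×10⁻⁴ × 1.10) = 26.4 m/s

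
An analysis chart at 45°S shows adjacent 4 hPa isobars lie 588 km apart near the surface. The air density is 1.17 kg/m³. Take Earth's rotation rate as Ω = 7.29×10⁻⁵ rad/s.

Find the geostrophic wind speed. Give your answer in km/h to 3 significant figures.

20.3 km/h

Coriolis parameter at 45°S:
f = 2Ω sin φ = 2 × 7.29×10⁻⁵ × sin 45° = 1.03×10⁻⁴ s⁻¹
Pressure gradient: |∂P/∂n| = 400 Pa / 588000 m = 6.80×10⁻⁴ Pa/m
Geostrophic balance (pressure-gradient force = Coriolis force):
V_g = (1/(fρ)) |∂P/∂n| = 6.80×10⁻⁴ / (1.03×10⁻⁴ × 1.17) = 5.64 m/s
Converting: 5.64 m/s × 3.6 = 20.3 km/h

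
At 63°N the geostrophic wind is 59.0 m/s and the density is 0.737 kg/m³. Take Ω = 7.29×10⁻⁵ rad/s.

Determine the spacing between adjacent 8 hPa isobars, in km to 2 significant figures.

Coriolis parameter at 63°N:
f = 2Ω sin φ = 2 × 7.29×10⁻⁵ × sin 63° = 1.30×10⁻⁴ s⁻¹
Geostrophic balance rearranged: |∂P/∂n| = f ρ V_g
|∂P/∂n| = 1.30×10⁻⁴ × 0.737 × 59.0 = 5.65×10⁻³ Pa/m
Isobar spacing: Δn = ΔP/|∂P/∂n| = 800 Pa / 5.65×10⁻³ Pa/m = 141622 m ≈ 140 km

140 km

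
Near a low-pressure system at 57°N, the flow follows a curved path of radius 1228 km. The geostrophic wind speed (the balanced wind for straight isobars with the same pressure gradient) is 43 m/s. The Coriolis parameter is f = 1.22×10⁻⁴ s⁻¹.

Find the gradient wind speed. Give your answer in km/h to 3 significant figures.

Around a low, centrifugal force acts outward with Coriolis, so pressure-gradient force balances both:
(1/ρ)|∂P/∂n| = fV + V²/R  →  V² + fR·V − fR·V_g = 0
With fR = 1.22×10⁻⁴ × 1228×10³ m = 150 m/s:
V = [−fR + √((fR)² + 4 fR V_g)]/2 = [−150 + √(150² + 4×150×43)]/2 = 34.9 m/s
Subgeostrophic (V < V_g = 43 m/s), as expected around a low.
Converting: 34.9 m/s × 3.6 = 126 km/h

126 km/h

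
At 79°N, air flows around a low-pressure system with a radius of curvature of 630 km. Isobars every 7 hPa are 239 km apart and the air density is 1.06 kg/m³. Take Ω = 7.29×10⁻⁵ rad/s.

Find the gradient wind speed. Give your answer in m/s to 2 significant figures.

Coriolis parameter at 79°N:
f = 2Ω sin φ = 2 × 7.29×10⁻⁵ × sin 79° = 1.43×10⁻⁴ s⁻¹
Pressure gradient: |∂P/∂n| = 700 Pa / 239000 m = 2.93×10⁻³ Pa/m
Geostrophic speed: V_g = |∂P/∂n|/(fρ) = 2.93×10⁻³/(1.43×10⁻⁴ × 1.06) = 19.3 m/s
Around a low, centrifugal force acts outward with Coriolis, so pressure-gradient force balances both:
(1/ρ)|∂P/∂n| = fV + V²/R  →  V² + fR·V − fR·V_g = 0
With fR = 1.43×10⁻⁴ × 630×10³ m = 90.2 m/s:
V = [−fR + √((fR)² + 4 fR V_g)]/2 = [−90.2 + √(90.2² + 4×90.2×19.3)]/2 = 16.3 m/s
Subgeostrophic (V < V_g = 19.3 m/s), as expected around a low.

16 m/s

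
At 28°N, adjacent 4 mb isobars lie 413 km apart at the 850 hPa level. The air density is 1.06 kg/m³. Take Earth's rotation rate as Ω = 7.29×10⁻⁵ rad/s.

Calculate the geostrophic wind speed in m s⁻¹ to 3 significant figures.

Coriolis parameter at 28°N:
f = 2Ω sin φ = 2 × 7.29×10⁻⁵ × sin 28° = 6.84×10⁻⁵ s⁻¹
Pressure gradient: |∂P/∂n| = 400 Pa / 413000 m = 9.69×10⁻⁴ Pa/m
Geostrophic balance (pressure-gradient force = Coriolis force):
V_g = (1/(fρ)) |∂P/∂n| = 9.69×10⁻⁴ / (6.84×10⁻⁵ × 1.06) = 13.3 m/s

13.3 m s⁻¹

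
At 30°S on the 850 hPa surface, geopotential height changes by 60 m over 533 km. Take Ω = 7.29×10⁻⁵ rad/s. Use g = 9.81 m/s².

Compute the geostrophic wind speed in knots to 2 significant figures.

29 knots

Coriolis parameter at 30°S:
f = 2Ω sin φ = 2 × 7.29×10⁻⁵ × sin 30° = 7.29×10⁻⁵ s⁻¹
Height gradient: |∂Z/∂n| = 60 m / 533000 m = 1.13×10⁻⁴
On a pressure surface, geostrophic balance gives V_g = (g/f)|∂Z/∂n|:
V_g = 9.81 × 1.13×10⁻⁴ / 7.29×10⁻⁵ = 15.1 m/s
Converting: 15.1 m/s × 1.944 = 29 knots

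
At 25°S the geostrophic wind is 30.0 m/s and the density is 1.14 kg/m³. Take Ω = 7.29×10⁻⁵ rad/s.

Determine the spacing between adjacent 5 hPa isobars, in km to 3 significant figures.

Coriolis parameter at 25°S:
f = 2Ω sin φ = 2 × 7.29×10⁻⁵ × sin 25° = 6.16×10⁻⁵ s⁻¹
Geostrophic balance rearranged: |∂P/∂n| = f ρ V_g
|∂P/∂n| = 6.16×10⁻⁵ × 1.14 × 30.0 = 2.11×10⁻³ Pa/m
Isobar spacing: Δn = ΔP/|∂P/∂n| = 500 Pa / 2.11×10⁻³ Pa/m = 237267 m ≈ 237 km

237 km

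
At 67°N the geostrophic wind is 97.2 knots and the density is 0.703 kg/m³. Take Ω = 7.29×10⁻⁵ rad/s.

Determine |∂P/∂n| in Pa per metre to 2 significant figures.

4.7×10⁻³ Pa/m

Coriolis parameter at 67°N:
f = 2Ω sin φ = 2 × 7.29×10⁻⁵ × sin 67° = 1.34×10⁻⁴ s⁻¹
Wind speed in SI: 97.2 knots = 50.0 m/s
Geostrophic balance rearranged: |∂P/∂n| = f ρ V_g
|∂P/∂n| = 1.34×10⁻⁴ × 0.703 × 50.0 = 4.72×10⁻³ Pa/m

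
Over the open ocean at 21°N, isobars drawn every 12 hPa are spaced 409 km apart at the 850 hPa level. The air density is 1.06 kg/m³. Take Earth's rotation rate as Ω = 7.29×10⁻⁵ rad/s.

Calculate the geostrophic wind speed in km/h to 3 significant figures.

Coriolis parameter at 21°N:
f = 2Ω sin φ = 2 × 7.29×10⁻⁵ × sin 21° = 5.23×10⁻⁵ s⁻¹
Pressure gradient: |∂P/∂n| = 1200 Pa / 409000 m = 2.93×10⁻³ Pa/m
Geostrophic balance (pressure-gradient force = Coriolis force):
V_g = (1/(fρ)) |∂P/∂n| = 2.93×10⁻³ / (5.23×10⁻⁵ × 1.06) = 53.0 m/s
Converting: 53.0 m/s × 3.6 = 191 km/h

191 km/h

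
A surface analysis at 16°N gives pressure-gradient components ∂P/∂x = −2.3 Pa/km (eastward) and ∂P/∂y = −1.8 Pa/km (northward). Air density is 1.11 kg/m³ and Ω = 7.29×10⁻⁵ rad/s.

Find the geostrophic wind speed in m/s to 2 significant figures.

65 m/s

Coriolis parameter at 16°N:
f = 2Ω sin φ = 2 × 7.29×10⁻⁵ × sin 16° = 4.02×10⁻⁵ s⁻¹
Component geostrophic relations (x east, y north):
u_g = −(1/(fρ)) ∂P/∂y,  v_g = (1/(fρ)) ∂P/∂x
u_g = −(−1.8×10⁻³)/(4.02×10⁻⁵ × 1.11) = 40.4 m/s;  v_g = (−2.3×10⁻³)/(4.02×10⁻⁵ × 1.11) = −51.6 m/s
|V_g| = √(u_g² + v_g²) = 65.5 m/s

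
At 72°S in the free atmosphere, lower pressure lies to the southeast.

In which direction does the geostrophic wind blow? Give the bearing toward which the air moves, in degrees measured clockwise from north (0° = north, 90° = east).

The pressure-gradient force points toward the southeast (bearing 135°).
Geostrophic balance: in the Southern Hemisphere the Coriolis force deflects motion to the left, so the geostrophic wind blows 90° to the left of the pressure-gradient force (low pressure on the right).
Rotating 135° by 90° counterclockwise gives 045° — the wind blows toward the northeast.

045°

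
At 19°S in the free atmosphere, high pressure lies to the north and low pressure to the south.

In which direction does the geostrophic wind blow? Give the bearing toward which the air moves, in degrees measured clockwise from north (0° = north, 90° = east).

The pressure-gradient force points toward the south (bearing 180°).
Geostrophic balance: in the Southern Hemisphere the Coriolis force deflects motion to the left, so the geostrophic wind blows 90° to the left of the pressure-gradient force (low pressure on the right).
Rotating 180° by 90° counterclockwise gives 090° — the wind blows toward the east.

090°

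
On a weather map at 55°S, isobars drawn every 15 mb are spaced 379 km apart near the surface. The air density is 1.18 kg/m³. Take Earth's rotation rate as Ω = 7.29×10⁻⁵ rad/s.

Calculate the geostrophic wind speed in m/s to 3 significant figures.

28.1 m/s

Coriolis parameter at 55°S:
f = 2Ω sin φ = 2 × 7.29×10⁻⁵ × sin 55° = 1.19×10⁻⁴ s⁻¹
Pressure gradient: |∂P/∂n| = 1500 Pa / 379000 m = 3.96×10⁻³ Pa/m
Geostrophic balance (pressure-gradient force = Coriolis force):
V_g = (1/(fρ)) |∂P/∂n| = 3.96×10⁻³ / (1.19×10⁻⁴ × 1.18) = 28.1 m/s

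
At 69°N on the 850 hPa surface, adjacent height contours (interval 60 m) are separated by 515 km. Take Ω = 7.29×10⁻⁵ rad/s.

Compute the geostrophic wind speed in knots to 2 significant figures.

Coriolis parameter at 69°N:
f = 2Ω sin φ = 2 × 7.29×10⁻⁵ × sin 69° = 1.36×10⁻⁴ s⁻¹
Height gradient: |∂Z/∂n| = 60 m / 515000 m = 1.17×10⁻⁴
On a pressure surface, geostrophic balance gives V_g = (g/f)|∂Z/∂n|:
V_g = 9.81 × 1.17×10⁻⁴ / 1.36×10⁻⁴ = 8.40 m/s
Converting: 8.40 m/s × 1.944 = 16 knots

16 knots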